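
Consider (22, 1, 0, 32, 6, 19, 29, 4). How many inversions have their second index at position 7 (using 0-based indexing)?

5

The element at index 7 is 4.
Elements before it: 22, 1, 0, 32, 6, 19, 29
Those larger than 4: 22, 32, 6, 19, 29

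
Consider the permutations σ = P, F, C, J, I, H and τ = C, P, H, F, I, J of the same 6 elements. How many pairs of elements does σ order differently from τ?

There are 6 discordant pairs.

Assign each item its position (1..6) in the first ordering, then rewrite the second ordering as that position sequence:
positions: P→1, F→2, C→3, J→4, I→5, H→6
second ordering as positions: [3, 1, 6, 2, 5, 4]
Discordant pairs = inversions in this position sequence.
3: 1, 2 → 2
1: 0
6: 2, 5, 4 → 3
2: 0
5: 4 → 1
4: 0
Total: 2 + 0 + 3 + 0 + 1 + 0 = 6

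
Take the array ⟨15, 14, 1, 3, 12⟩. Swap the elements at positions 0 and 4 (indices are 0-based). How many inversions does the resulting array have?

Inversions: 4

Positions 0 and 4 hold 15 and 12; after swapping, the array is [12, 14, 1, 3, 15].
For each element, count later entries that are smaller:
12 → 1, 3 → 2
14 → 1, 3 → 2
1 → none → 0
3 → none → 0
15 → none → 0
Sum: 2 + 2 + 0 + 0 + 0 = 4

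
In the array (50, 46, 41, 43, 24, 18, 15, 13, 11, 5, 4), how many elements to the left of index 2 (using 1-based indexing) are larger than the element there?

1 such element

The element at index 2 is 46.
Elements before it: 50
Those larger than 46: 50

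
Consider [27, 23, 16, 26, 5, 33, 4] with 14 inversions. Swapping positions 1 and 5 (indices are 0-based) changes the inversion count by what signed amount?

+3

Positions 1 and 5 hold 23 and 33; after swapping, the array is [27, 33, 16, 26, 5, 23, 4].
Count, for each position, how many later elements it exceeds:
27: 5
33: 5
16: 2
26: 3
5: 1
23: 1
4: 0
Sum: 5 + 5 + 2 + 3 + 1 + 1 + 0 = 17
Change: 17 − 14 = +3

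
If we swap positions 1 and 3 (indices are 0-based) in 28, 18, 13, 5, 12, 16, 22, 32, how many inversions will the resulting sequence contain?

There are 9 inversions.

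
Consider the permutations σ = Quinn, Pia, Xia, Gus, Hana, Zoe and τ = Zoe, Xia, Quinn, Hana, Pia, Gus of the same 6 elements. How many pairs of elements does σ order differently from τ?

9 discordant pairs

Assign each item its position (1..6) in the first ordering, then rewrite the second ordering as that position sequence:
positions: Quinn→1, Pia→2, Xia→3, Gus→4, Hana→5, Zoe→6
second ordering as positions: [6, 3, 1, 5, 2, 4]
Discordant pairs = inversions in this position sequence.
6: 3, 1, 5, 2, 4 → 5
3: 1, 2 → 2
1: 0
5: 2, 4 → 2
2: 0
4: 0
Total: 5 + 2 + 0 + 2 + 0 + 0 = 9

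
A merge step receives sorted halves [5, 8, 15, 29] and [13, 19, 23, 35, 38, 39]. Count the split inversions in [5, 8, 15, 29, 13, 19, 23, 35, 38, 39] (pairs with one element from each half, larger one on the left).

4 split inversions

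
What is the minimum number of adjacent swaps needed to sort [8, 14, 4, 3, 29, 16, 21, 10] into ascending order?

Swaps: 11

Each adjacent swap fixes exactly one inversion, so the minimum swap count equals the number of inversions.
Count inversions — for each element, later elements that are smaller:
8: 4, 3 → 2
14: 4, 3, 10 → 3
4: 3 → 1
3: none → 0
29: 16, 21, 10 → 3
16: 10 → 1
21: 10 → 1
10: none → 0
Total inversions: 2 + 3 + 1 + 0 + 3 + 1 + 1 + 0 = 11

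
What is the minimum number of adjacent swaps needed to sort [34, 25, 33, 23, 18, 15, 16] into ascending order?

19 adjacent swaps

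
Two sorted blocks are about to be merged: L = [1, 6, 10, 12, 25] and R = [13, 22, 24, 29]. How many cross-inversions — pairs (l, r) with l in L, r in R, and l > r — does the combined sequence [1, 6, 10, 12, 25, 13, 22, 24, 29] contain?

For each element r of the right run, count left-run elements greater than r:
r = 13: 25 → 1
r = 22: 25 → 1
r = 24: 25 → 1
r = 29: none → 0
Cross-inversions: 1 + 1 + 1 + 0 = 3

There are 3 split inversions.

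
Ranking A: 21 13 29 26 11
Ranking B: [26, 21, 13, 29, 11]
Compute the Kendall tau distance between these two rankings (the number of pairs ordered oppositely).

3

Assign each item its position (1..5) in the first ordering, then rewrite the second ordering as that position sequence:
positions: 21→1, 13→2, 29→3, 26→4, 11→5
second ordering as positions: [4, 1, 2, 3, 5]
Discordant pairs = inversions in this position sequence.
4: 1, 2, 3 → 3
1: 0
2: 0
3: 0
5: 0
Total: 3 + 0 + 0 + 0 + 0 = 3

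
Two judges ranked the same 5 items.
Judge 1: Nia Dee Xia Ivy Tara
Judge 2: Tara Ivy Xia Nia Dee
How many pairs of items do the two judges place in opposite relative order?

Assign each item its position (1..5) in the first ordering, then rewrite the second ordering as that position sequence:
positions: Nia→1, Dee→2, Xia→3, Ivy→4, Tara→5
second ordering as positions: [5, 4, 3, 1, 2]
Discordant pairs = inversions in this position sequence.
5: 4, 3, 1, 2 → 4
4: 3, 1, 2 → 3
3: 1, 2 → 2
1: 0
2: 0
Total: 4 + 3 + 2 + 0 + 0 = 9

9 discordant pairs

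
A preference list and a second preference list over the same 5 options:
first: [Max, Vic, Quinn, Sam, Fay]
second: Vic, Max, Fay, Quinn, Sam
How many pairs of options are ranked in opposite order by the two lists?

3

Assign each item its position (1..5) in the first ordering, then rewrite the second ordering as that position sequence:
positions: Max→1, Vic→2, Quinn→3, Sam→4, Fay→5
second ordering as positions: [2, 1, 5, 3, 4]
Discordant pairs = inversions in this position sequence.
2: 1 → 1
1: 0
5: 3, 4 → 2
3: 0
4: 0
Total: 1 + 0 + 2 + 0 + 0 = 3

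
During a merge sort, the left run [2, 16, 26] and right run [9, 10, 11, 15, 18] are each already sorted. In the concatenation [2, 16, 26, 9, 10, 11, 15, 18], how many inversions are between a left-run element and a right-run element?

9 split inversions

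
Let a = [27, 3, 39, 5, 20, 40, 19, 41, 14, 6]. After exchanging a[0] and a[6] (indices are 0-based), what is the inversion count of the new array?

19

Positions 0 and 6 hold 27 and 19; after swapping, the array is [19, 3, 39, 5, 20, 40, 27, 41, 14, 6].
Sweep left to right; for each value list the smaller values that follow it:
19: 4
3: 0
39: 5
5: 0
20: 2
40: 3
27: 2
41: 2
14: 1
6: 0
Sum: 4 + 0 + 5 + 0 + 2 + 3 + 2 + 2 + 1 + 0 = 19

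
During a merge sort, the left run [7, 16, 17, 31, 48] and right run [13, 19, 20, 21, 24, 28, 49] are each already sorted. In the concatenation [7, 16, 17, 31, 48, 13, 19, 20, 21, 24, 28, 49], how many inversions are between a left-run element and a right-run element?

14

Take each right-half value and tally the left-half values above it:
r = 13: 16, 17, 31, 48 → 4
r = 19: 31, 48 → 2
r = 20: 31, 48 → 2
r = 21: 31, 48 → 2
r = 24: 31, 48 → 2
r = 28: 31, 48 → 2
r = 49: none → 0
Cross-inversions: 4 + 2 + 2 + 2 + 2 + 2 + 0 = 14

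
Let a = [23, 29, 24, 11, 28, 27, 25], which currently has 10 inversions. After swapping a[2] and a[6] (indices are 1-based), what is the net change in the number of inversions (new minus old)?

-3

Positions 2 and 6 hold 29 and 27; after swapping, the array is [23, 27, 24, 11, 28, 29, 25].
Element-by-element contributions:
23 → 11 → 1
27 → 24, 11, 25 → 3
24 → 11 → 1
11 → none → 0
28 → 25 → 1
29 → 25 → 1
25 → none → 0
Sum: 1 + 3 + 1 + 0 + 1 + 1 + 0 = 7
Change: 7 − 10 = -3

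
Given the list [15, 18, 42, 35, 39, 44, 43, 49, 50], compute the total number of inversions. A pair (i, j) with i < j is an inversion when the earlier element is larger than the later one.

There are 3 out-of-order pairs.

Sweep left to right; for each value list the smaller values that follow it:
15 → none → 0
18 → none → 0
42 → 35, 39 → 2
35 → none → 0
39 → none → 0
44 → 43 → 1
43 → none → 0
49 → none → 0
50 → none → 0
Sum: 0 + 0 + 2 + 0 + 0 + 1 + 0 + 0 + 0 = 3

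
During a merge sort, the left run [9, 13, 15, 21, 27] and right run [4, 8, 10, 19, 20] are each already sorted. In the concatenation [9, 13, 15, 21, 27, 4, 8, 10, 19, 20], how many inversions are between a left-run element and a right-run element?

18 cross-inversions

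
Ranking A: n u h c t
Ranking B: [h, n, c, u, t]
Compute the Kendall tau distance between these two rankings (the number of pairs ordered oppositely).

Assign each item its position (1..5) in the first ordering, then rewrite the second ordering as that position sequence:
positions: n→1, u→2, h→3, c→4, t→5
second ordering as positions: [3, 1, 4, 2, 5]
Discordant pairs = inversions in this position sequence.
3: 1, 2 → 2
1: 0
4: 2 → 1
2: 0
5: 0
Total: 2 + 0 + 1 + 0 + 0 = 3

3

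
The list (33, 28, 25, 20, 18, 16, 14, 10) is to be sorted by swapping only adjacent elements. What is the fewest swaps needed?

The minimum number of adjacent swaps to sort an array equals its inversion count, since every such swap removes exactly one inversion.
Count inversions — for each element, later elements that are smaller:
33: 28, 25, 20, 18, 16, 14, 10 → 7
28: 25, 20, 18, 16, 14, 10 → 6
25: 20, 18, 16, 14, 10 → 5
20: 18, 16, 14, 10 → 4
18: 16, 14, 10 → 3
16: 14, 10 → 2
14: 10 → 1
10: none → 0
Total inversions: 7 + 6 + 5 + 4 + 3 + 2 + 1 + 0 = 28

28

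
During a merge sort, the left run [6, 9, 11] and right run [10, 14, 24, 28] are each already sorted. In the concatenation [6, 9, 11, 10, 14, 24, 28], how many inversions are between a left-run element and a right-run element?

1

Take each right-half value and tally the left-half values above it:
r = 10: 11 → 1
r = 14: none → 0
r = 24: none → 0
r = 28: none → 0
Cross-inversions: 1 + 0 + 0 + 0 = 1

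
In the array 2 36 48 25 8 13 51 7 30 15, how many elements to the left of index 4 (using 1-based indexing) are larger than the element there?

The element at index 4 is 25.
Elements before it: 2, 36, 48
Those larger than 25: 36, 48

2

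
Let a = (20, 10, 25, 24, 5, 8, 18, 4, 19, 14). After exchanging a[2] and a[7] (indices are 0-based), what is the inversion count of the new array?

Positions 2 and 7 hold 25 and 4; after swapping, the array is [20, 10, 4, 24, 5, 8, 18, 25, 19, 14].
Sweep left to right; for each value list the smaller values that follow it:
20: 7
10: 3
4: 0
24: 5
5: 0
8: 0
18: 1
25: 2
19: 1
14: 0
Sum: 7 + 3 + 0 + 5 + 0 + 0 + 1 + 2 + 1 + 0 = 19

19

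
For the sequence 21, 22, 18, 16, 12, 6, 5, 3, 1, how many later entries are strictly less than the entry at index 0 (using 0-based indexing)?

The element at index 0 is 21.
Elements after it: 22, 18, 16, 12, 6, 5, 3, 1
Those smaller than 21: 18, 16, 12, 6, 5, 3, 1

7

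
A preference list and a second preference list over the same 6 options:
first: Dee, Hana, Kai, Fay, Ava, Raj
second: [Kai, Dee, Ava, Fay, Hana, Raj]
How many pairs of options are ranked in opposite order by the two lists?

Assign each item its position (1..6) in the first ordering, then rewrite the second ordering as that position sequence:
positions: Dee→1, Hana→2, Kai→3, Fay→4, Ava→5, Raj→6
second ordering as positions: [3, 1, 5, 4, 2, 6]
Discordant pairs = inversions in this position sequence.
3: 1, 2 → 2
1: 0
5: 4, 2 → 2
4: 2 → 1
2: 0
6: 0
Total: 2 + 0 + 2 + 1 + 0 + 0 = 5

Pairs: 5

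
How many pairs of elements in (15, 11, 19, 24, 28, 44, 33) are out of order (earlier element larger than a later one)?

2

Inversion pairs (indices are 1-based):
(1,2): 15 > 11
(6,7): 44 > 33
That's 2 pairs.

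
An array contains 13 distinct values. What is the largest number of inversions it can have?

Inversions: 78

The maximum occurs when the array is in strictly decreasing order: every one of the C(13, 2) pairs is inverted.
C(13, 2) = 13·12/2 = 78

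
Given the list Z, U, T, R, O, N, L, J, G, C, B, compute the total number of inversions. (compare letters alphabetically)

Count, for each position, how many later elements it exceeds:
Z: 10
U: 9
T: 8
R: 7
O: 6
N: 5
L: 4
J: 3
G: 2
C: 1
B: 0
Sum: 10 + 9 + 8 + 7 + 6 + 5 + 4 + 3 + 2 + 1 + 0 = 55

55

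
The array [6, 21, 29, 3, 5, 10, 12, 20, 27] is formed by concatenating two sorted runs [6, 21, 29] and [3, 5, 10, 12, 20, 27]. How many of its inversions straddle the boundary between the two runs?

Take each right-half value and tally the left-half values above it:
r = 3: 6, 21, 29 → 3
r = 5: 6, 21, 29 → 3
r = 10: 21, 29 → 2
r = 12: 21, 29 → 2
r = 20: 21, 29 → 2
r = 27: 29 → 1
Cross-inversions: 3 + 3 + 2 + 2 + 2 + 1 = 13

13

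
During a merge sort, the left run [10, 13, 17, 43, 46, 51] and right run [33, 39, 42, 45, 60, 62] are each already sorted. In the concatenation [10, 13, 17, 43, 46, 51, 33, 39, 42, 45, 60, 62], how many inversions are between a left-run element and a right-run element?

Take each right-half value and tally the left-half values above it:
r = 33: 43, 46, 51 → 3
r = 39: 43, 46, 51 → 3
r = 42: 43, 46, 51 → 3
r = 45: 46, 51 → 2
r = 60: none → 0
r = 62: none → 0
Cross-inversions: 3 + 3 + 3 + 2 + 0 + 0 = 11

There are 11 split inversions.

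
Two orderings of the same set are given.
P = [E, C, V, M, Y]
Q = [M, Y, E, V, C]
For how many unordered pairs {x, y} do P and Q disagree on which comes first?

Assign each item its position (1..5) in the first ordering, then rewrite the second ordering as that position sequence:
positions: E→1, C→2, V→3, M→4, Y→5
second ordering as positions: [4, 5, 1, 3, 2]
Discordant pairs = inversions in this position sequence.
4: 1, 3, 2 → 3
5: 1, 3, 2 → 3
1: 0
3: 2 → 1
2: 0
Total: 3 + 3 + 0 + 1 + 0 = 7

7 disagreeing pairs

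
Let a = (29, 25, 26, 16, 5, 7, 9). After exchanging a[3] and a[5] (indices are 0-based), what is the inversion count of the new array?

Positions 3 and 5 hold 16 and 7; after swapping, the array is [29, 25, 26, 7, 5, 16, 9].
For each element, count later entries that are smaller:
29 → 25, 26, 7, 5, 16, 9 → 6
25 → 7, 5, 16, 9 → 4
26 → 7, 5, 16, 9 → 4
7 → 5 → 1
5 → none → 0
16 → 9 → 1
9 → none → 0
Sum: 6 + 4 + 4 + 1 + 0 + 1 + 0 = 16

16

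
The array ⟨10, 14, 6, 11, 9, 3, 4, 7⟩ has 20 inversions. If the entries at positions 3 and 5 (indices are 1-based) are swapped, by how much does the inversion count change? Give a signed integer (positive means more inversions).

+1

Positions 3 and 5 hold 6 and 9; after swapping, the array is [10, 14, 9, 11, 6, 3, 4, 7].
Sweep left to right; for each value list the smaller values that follow it:
10 → 9, 6, 3, 4, 7 → 5
14 → 9, 11, 6, 3, 4, 7 → 6
9 → 6, 3, 4, 7 → 4
11 → 6, 3, 4, 7 → 4
6 → 3, 4 → 2
3 → none → 0
4 → none → 0
7 → none → 0
Sum: 5 + 6 + 4 + 4 + 2 + 0 + 0 + 0 = 21
Change: 21 − 20 = +1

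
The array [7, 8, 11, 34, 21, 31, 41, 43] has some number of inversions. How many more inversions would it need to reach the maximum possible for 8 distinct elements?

Maximum inversions for 8 distinct elements is C(8, 2) = 8·7/2 = 28.
Current inversions — for each element, count later smaller elements:
7: 0
8: 0
11: 0
34: 2
21: 0
31: 0
41: 0
43: 0
Current total: 0 + 0 + 0 + 2 + 0 + 0 + 0 + 0 = 2
Shortfall: 28 − 2 = 26

26 inversions short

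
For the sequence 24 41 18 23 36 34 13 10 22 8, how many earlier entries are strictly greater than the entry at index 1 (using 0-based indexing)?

0

The element at index 1 is 41.
Elements before it: 24
None of them are larger than 41.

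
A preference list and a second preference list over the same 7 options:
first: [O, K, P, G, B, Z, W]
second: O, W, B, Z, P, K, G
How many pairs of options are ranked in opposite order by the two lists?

Assign each item its position (1..7) in the first ordering, then rewrite the second ordering as that position sequence:
positions: O→1, K→2, P→3, G→4, B→5, Z→6, W→7
second ordering as positions: [1, 7, 5, 6, 3, 2, 4]
Discordant pairs = inversions in this position sequence.
1: 0
7: 5, 6, 3, 2, 4 → 5
5: 3, 2, 4 → 3
6: 3, 2, 4 → 3
3: 2 → 1
2: 0
4: 0
Total: 0 + 5 + 3 + 3 + 1 + 0 + 0 = 12

12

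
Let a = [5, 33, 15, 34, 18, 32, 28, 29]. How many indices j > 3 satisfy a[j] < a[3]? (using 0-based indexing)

4

The element at index 3 is 34.
Elements after it: 18, 32, 28, 29
Those smaller than 34: 18, 32, 28, 29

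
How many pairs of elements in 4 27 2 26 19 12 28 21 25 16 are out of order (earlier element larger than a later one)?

20

For each element, count later entries that are smaller:
4: 1
27: 7
2: 0
26: 5
19: 2
12: 0
28: 3
21: 1
25: 1
16: 0
Sum: 1 + 7 + 0 + 5 + 2 + 0 + 3 + 1 + 1 + 0 = 20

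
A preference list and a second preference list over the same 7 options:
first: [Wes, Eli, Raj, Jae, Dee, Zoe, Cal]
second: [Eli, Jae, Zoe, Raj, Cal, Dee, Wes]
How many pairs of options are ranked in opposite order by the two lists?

10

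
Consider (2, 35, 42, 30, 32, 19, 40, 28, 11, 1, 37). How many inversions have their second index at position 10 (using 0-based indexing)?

2 such elements

The element at index 10 is 37.
Elements before it: 2, 35, 42, 30, 32, 19, 40, 28, 11, 1
Those larger than 37: 42, 40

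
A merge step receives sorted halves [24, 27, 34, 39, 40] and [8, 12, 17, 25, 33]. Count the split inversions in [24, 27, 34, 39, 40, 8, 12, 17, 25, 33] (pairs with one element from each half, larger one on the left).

Count, for every r in R, how many entries of L exceed r:
r = 8: 24, 27, 34, 39, 40 → 5
r = 12: 24, 27, 34, 39, 40 → 5
r = 17: 24, 27, 34, 39, 40 → 5
r = 25: 27, 34, 39, 40 → 4
r = 33: 34, 39, 40 → 3
Cross-inversions: 5 + 5 + 5 + 4 + 3 = 22

22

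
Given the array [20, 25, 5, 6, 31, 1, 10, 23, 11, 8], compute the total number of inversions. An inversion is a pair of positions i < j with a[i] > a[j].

24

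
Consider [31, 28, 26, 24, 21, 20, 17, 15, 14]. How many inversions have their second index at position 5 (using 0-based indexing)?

The element at index 5 is 20.
Elements before it: 31, 28, 26, 24, 21
Those larger than 20: 31, 28, 26, 24, 21

5 such elements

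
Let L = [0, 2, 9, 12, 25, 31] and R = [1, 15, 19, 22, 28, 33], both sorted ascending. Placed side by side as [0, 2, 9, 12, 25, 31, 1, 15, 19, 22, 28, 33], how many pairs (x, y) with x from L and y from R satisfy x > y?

12 split inversions

Take each right-half value and tally the left-half values above it:
r = 1: 2, 9, 12, 25, 31 → 5
r = 15: 25, 31 → 2
r = 19: 25, 31 → 2
r = 22: 25, 31 → 2
r = 28: 31 → 1
r = 33: none → 0
Cross-inversions: 5 + 2 + 2 + 2 + 1 + 0 = 12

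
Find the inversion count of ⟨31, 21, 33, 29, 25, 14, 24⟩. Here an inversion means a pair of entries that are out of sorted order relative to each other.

15

For each element, count later entries that are smaller:
31: 5
21: 1
33: 4
29: 3
25: 2
14: 0
24: 0
Sum: 5 + 1 + 4 + 3 + 2 + 0 + 0 = 15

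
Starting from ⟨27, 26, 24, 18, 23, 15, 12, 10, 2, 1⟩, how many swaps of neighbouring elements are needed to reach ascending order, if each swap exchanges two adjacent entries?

The minimum number of adjacent swaps to sort an array equals its inversion count, since every such swap removes exactly one inversion.
Count inversions — for each element, later elements that are smaller:
27: 26, 24, 18, 23, 15, 12, 10, 2, 1 → 9
26: 24, 18, 23, 15, 12, 10, 2, 1 → 8
24: 18, 23, 15, 12, 10, 2, 1 → 7
18: 15, 12, 10, 2, 1 → 5
23: 15, 12, 10, 2, 1 → 5
15: 12, 10, 2, 1 → 4
12: 10, 2, 1 → 3
10: 2, 1 → 2
2: 1 → 1
1: none → 0
Total inversions: 9 + 8 + 7 + 5 + 5 + 4 + 3 + 2 + 1 + 0 = 44

44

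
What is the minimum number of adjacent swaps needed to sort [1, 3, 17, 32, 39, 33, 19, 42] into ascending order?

4

Each adjacent swap fixes exactly one inversion, so the minimum swap count equals the number of inversions.
Count inversions — for each element, later elements that are smaller:
1: none → 0
3: none → 0
17: none → 0
32: 19 → 1
39: 33, 19 → 2
33: 19 → 1
19: none → 0
42: none → 0
Total inversions: 0 + 0 + 0 + 1 + 2 + 1 + 0 + 0 = 4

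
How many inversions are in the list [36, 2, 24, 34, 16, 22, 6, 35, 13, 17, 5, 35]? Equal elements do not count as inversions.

Sweep left to right; for each value list the smaller values that follow it:
36: 11
2: 0
24: 6
34: 6
16: 3
22: 4
6: 1
35: 3
13: 1
17: 1
5: 0
35: 0
Sum: 11 + 0 + 6 + 6 + 3 + 4 + 1 + 3 + 1 + 1 + 0 + 0 = 36

36 out-of-order pairs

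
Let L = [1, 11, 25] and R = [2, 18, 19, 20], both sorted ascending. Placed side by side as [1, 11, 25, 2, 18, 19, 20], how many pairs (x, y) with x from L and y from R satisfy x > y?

5

For each element r of the right run, count left-run elements greater than r:
r = 2: 11, 25 → 2
r = 18: 25 → 1
r = 19: 25 → 1
r = 20: 25 → 1
Cross-inversions: 2 + 1 + 1 + 1 = 5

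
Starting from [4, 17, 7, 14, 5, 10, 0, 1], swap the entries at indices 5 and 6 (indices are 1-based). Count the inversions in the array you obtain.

Positions 5 and 6 hold 5 and 10; after swapping, the array is [4, 17, 7, 14, 10, 5, 0, 1].
Element-by-element contributions:
4 → 0, 1 → 2
17 → 7, 14, 10, 5, 0, 1 → 6
7 → 5, 0, 1 → 3
14 → 10, 5, 0, 1 → 4
10 → 5, 0, 1 → 3
5 → 0, 1 → 2
0 → none → 0
1 → none → 0
Sum: 2 + 6 + 3 + 4 + 3 + 2 + 0 + 0 = 20

20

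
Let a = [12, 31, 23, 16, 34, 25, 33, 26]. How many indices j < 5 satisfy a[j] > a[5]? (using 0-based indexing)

The element at index 5 is 25.
Elements before it: 12, 31, 23, 16, 34
Those larger than 25: 31, 34

2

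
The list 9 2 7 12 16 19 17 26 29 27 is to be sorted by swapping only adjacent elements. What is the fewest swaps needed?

4

The minimum number of adjacent swaps to sort an array equals its inversion count, since every such swap removes exactly one inversion.
Count inversions — for each element, later elements that are smaller:
9: 2, 7 → 2
2: none → 0
7: none → 0
12: none → 0
16: none → 0
19: 17 → 1
17: none → 0
26: none → 0
29: 27 → 1
27: none → 0
Total inversions: 2 + 0 + 0 + 0 + 0 + 1 + 0 + 0 + 1 + 0 = 4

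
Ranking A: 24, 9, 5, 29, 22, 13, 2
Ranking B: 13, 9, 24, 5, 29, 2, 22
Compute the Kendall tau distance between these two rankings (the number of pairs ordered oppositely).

7 discordant pairs

Assign each item its position (1..7) in the first ordering, then rewrite the second ordering as that position sequence:
positions: 24→1, 9→2, 5→3, 29→4, 22→5, 13→6, 2→7
second ordering as positions: [6, 2, 1, 3, 4, 7, 5]
Discordant pairs = inversions in this position sequence.
6: 2, 1, 3, 4, 5 → 5
2: 1 → 1
1: 0
3: 0
4: 0
7: 5 → 1
5: 0
Total: 5 + 1 + 0 + 0 + 0 + 1 + 0 = 7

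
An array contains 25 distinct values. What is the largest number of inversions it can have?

300

The maximum occurs when the array is in strictly decreasing order: every one of the C(25, 2) pairs is inverted.
C(25, 2) = 25·24/2 = 300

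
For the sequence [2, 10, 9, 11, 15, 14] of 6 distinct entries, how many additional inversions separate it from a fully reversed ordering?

13

Maximum inversions for 6 distinct elements is C(6, 2) = 6·5/2 = 15.
Current inversions — for each element, count later smaller elements:
2: 0
10: 1
9: 0
11: 0
15: 1
14: 0
Current total: 0 + 1 + 0 + 0 + 1 + 0 = 2
Shortfall: 15 − 2 = 13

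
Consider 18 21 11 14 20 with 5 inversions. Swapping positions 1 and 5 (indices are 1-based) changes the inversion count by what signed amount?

+1

Positions 1 and 5 hold 18 and 20; after swapping, the array is [20, 21, 11, 14, 18].
Count, for each position, how many later elements it exceeds:
20: 3
21: 3
11: 0
14: 0
18: 0
Sum: 3 + 3 + 0 + 0 + 0 = 6
Change: 6 − 5 = +1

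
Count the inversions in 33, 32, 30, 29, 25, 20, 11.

There are 21 inversions.

Count, for each position, how many later elements it exceeds:
33 → 32, 30, 29, 25, 20, 11 → 6
32 → 30, 29, 25, 20, 11 → 5
30 → 29, 25, 20, 11 → 4
29 → 25, 20, 11 → 3
25 → 20, 11 → 2
20 → 11 → 1
11 → none → 0
Sum: 6 + 5 + 4 + 3 + 2 + 1 + 0 = 21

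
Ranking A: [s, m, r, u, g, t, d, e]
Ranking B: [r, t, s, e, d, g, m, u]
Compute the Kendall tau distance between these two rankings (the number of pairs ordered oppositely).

Assign each item its position (1..8) in the first ordering, then rewrite the second ordering as that position sequence:
positions: s→1, m→2, r→3, u→4, g→5, t→6, d→7, e→8
second ordering as positions: [3, 6, 1, 8, 7, 5, 2, 4]
Discordant pairs = inversions in this position sequence.
3: 1, 2 → 2
6: 1, 5, 2, 4 → 4
1: 0
8: 7, 5, 2, 4 → 4
7: 5, 2, 4 → 3
5: 2, 4 → 2
2: 0
4: 0
Total: 2 + 4 + 0 + 4 + 3 + 2 + 0 + 0 = 15

15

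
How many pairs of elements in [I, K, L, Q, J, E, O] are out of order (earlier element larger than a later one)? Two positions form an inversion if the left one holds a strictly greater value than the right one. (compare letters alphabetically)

9 inversions

Inversion pairs (indices are 0-based):
(0,5): I > E
(1,4): K > J
(1,5): K > E
(2,4): L > J
(2,5): L > E
(3,4): Q > J
(3,5): Q > E
(3,6): Q > O
(4,5): J > E
That's 9 pairs.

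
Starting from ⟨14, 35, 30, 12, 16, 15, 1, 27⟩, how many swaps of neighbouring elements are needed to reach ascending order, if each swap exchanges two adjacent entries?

17

Minimum adjacent swaps = number of inversions (each swap of adjacent out-of-order elements removes one inversion and no swap can remove more).
Count inversions — for each element, later elements that are smaller:
14: 12, 1 → 2
35: 30, 12, 16, 15, 1, 27 → 6
30: 12, 16, 15, 1, 27 → 5
12: 1 → 1
16: 15, 1 → 2
15: 1 → 1
1: none → 0
27: none → 0
Total inversions: 2 + 6 + 5 + 1 + 2 + 1 + 0 + 0 = 17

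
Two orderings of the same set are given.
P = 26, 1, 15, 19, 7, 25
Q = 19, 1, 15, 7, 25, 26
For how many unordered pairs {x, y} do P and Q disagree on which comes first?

Disagreeing pairs: 7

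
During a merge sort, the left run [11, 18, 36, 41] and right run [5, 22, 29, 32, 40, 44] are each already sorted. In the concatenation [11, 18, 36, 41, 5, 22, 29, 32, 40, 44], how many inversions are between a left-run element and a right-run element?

11 split inversions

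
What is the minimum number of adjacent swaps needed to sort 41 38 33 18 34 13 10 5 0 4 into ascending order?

Swaps: 42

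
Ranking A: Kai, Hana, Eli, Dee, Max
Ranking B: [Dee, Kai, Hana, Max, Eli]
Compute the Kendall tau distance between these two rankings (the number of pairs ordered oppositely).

Assign each item its position (1..5) in the first ordering, then rewrite the second ordering as that position sequence:
positions: Kai→1, Hana→2, Eli→3, Dee→4, Max→5
second ordering as positions: [4, 1, 2, 5, 3]
Discordant pairs = inversions in this position sequence.
4: 1, 2, 3 → 3
1: 0
2: 0
5: 3 → 1
3: 0
Total: 3 + 0 + 0 + 1 + 0 = 4

There are 4 discordant pairs.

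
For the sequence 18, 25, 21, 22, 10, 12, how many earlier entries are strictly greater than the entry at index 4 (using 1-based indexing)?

1

The element at index 4 is 22.
Elements before it: 18, 25, 21
Those larger than 22: 25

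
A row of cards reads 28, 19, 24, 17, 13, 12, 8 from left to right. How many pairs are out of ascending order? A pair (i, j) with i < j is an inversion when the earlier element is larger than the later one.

20

For each element, count later entries that are smaller:
28: 6
19: 4
24: 4
17: 3
13: 2
12: 1
8: 0
Sum: 6 + 4 + 4 + 3 + 2 + 1 + 0 = 20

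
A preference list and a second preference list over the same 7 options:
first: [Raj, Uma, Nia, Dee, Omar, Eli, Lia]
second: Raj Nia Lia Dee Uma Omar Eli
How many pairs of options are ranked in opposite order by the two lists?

6

Assign each item its position (1..7) in the first ordering, then rewrite the second ordering as that position sequence:
positions: Raj→1, Uma→2, Nia→3, Dee→4, Omar→5, Eli→6, Lia→7
second ordering as positions: [1, 3, 7, 4, 2, 5, 6]
Discordant pairs = inversions in this position sequence.
1: 0
3: 2 → 1
7: 4, 2, 5, 6 → 4
4: 2 → 1
2: 0
5: 0
6: 0
Total: 0 + 1 + 4 + 1 + 0 + 0 + 0 = 6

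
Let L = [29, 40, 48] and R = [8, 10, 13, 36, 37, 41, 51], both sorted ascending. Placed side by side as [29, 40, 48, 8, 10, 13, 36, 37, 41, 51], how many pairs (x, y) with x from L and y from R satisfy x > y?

Count, for every r in R, how many entries of L exceed r:
r = 8: 29, 40, 48 → 3
r = 10: 29, 40, 48 → 3
r = 13: 29, 40, 48 → 3
r = 36: 40, 48 → 2
r = 37: 40, 48 → 2
r = 41: 48 → 1
r = 51: none → 0
Cross-inversions: 3 + 3 + 3 + 2 + 2 + 1 + 0 = 14

14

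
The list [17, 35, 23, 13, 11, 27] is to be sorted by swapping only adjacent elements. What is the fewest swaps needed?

9 swaps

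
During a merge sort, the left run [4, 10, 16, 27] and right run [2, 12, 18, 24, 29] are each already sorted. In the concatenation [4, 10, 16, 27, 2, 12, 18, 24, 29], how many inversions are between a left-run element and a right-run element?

Take each right-half value and tally the left-half values above it:
r = 2: 4, 10, 16, 27 → 4
r = 12: 16, 27 → 2
r = 18: 27 → 1
r = 24: 27 → 1
r = 29: none → 0
Cross-inversions: 4 + 2 + 1 + 1 + 0 = 8

8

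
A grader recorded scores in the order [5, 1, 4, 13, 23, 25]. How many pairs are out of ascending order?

Inversion pairs (indices are 0-based):
(0,1): 5 > 1
(0,2): 5 > 4
That's 2 pairs.

2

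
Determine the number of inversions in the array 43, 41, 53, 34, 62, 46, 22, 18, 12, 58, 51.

Sweep left to right; for each value list the smaller values that follow it:
43 → 41, 34, 22, 18, 12 → 5
41 → 34, 22, 18, 12 → 4
53 → 34, 46, 22, 18, 12, 51 → 6
34 → 22, 18, 12 → 3
62 → 46, 22, 18, 12, 58, 51 → 6
46 → 22, 18, 12 → 3
22 → 18, 12 → 2
18 → 12 → 1
12 → none → 0
58 → 51 → 1
51 → none → 0
Sum: 5 + 4 + 6 + 3 + 6 + 3 + 2 + 1 + 0 + 1 + 0 = 31

31 inversions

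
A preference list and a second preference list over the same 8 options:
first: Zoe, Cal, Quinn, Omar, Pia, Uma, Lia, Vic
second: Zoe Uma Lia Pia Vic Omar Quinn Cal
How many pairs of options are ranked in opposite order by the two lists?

Assign each item its position (1..8) in the first ordering, then rewrite the second ordering as that position sequence:
positions: Zoe→1, Cal→2, Quinn→3, Omar→4, Pia→5, Uma→6, Lia→7, Vic→8
second ordering as positions: [1, 6, 7, 5, 8, 4, 3, 2]
Discordant pairs = inversions in this position sequence.
1: 0
6: 5, 4, 3, 2 → 4
7: 5, 4, 3, 2 → 4
5: 4, 3, 2 → 3
8: 4, 3, 2 → 3
4: 3, 2 → 2
3: 2 → 1
2: 0
Total: 0 + 4 + 4 + 3 + 3 + 2 + 1 + 0 = 17

17 pairs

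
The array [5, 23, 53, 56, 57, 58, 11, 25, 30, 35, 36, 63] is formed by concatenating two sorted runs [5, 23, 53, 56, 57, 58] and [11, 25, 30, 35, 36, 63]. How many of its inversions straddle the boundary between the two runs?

Count, for every r in R, how many entries of L exceed r:
r = 11: 23, 53, 56, 57, 58 → 5
r = 25: 53, 56, 57, 58 → 4
r = 30: 53, 56, 57, 58 → 4
r = 35: 53, 56, 57, 58 → 4
r = 36: 53, 56, 57, 58 → 4
r = 63: none → 0
Cross-inversions: 5 + 4 + 4 + 4 + 4 + 0 = 21

21 split inversions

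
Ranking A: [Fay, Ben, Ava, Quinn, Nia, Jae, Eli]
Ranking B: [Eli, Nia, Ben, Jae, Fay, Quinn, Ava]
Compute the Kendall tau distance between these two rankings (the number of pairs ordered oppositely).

Assign each item its position (1..7) in the first ordering, then rewrite the second ordering as that position sequence:
positions: Fay→1, Ben→2, Ava→3, Quinn→4, Nia→5, Jae→6, Eli→7
second ordering as positions: [7, 5, 2, 6, 1, 4, 3]
Discordant pairs = inversions in this position sequence.
7: 5, 2, 6, 1, 4, 3 → 6
5: 2, 1, 4, 3 → 4
2: 1 → 1
6: 1, 4, 3 → 3
1: 0
4: 3 → 1
3: 0
Total: 6 + 4 + 1 + 3 + 0 + 1 + 0 = 15

Discordant pairs: 15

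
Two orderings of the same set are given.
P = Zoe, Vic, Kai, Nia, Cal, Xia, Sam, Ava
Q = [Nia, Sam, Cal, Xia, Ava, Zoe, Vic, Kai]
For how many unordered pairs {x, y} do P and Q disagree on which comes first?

Assign each item its position (1..8) in the first ordering, then rewrite the second ordering as that position sequence:
positions: Zoe→1, Vic→2, Kai→3, Nia→4, Cal→5, Xia→6, Sam→7, Ava→8
second ordering as positions: [4, 7, 5, 6, 8, 1, 2, 3]
Discordant pairs = inversions in this position sequence.
4: 1, 2, 3 → 3
7: 5, 6, 1, 2, 3 → 5
5: 1, 2, 3 → 3
6: 1, 2, 3 → 3
8: 1, 2, 3 → 3
1: 0
2: 0
3: 0
Total: 3 + 5 + 3 + 3 + 3 + 0 + 0 + 0 = 17

There are 17 disagreeing pairs.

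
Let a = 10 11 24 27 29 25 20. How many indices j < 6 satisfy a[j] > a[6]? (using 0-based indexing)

4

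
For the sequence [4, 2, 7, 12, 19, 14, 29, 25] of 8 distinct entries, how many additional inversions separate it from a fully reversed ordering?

25

Maximum inversions for 8 distinct elements is C(8, 2) = 8·7/2 = 28.
Current inversions — for each element, count later smaller elements:
4: 1
2: 0
7: 0
12: 0
19: 1
14: 0
29: 1
25: 0
Current total: 1 + 0 + 0 + 0 + 1 + 0 + 1 + 0 = 3
Shortfall: 28 − 3 = 25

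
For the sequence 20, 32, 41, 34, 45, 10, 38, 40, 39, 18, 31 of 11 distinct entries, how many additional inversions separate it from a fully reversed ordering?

27 inversions short

Maximum inversions for 11 distinct elements is C(11, 2) = 11·10/2 = 55.
Current inversions — for each element, count later smaller elements:
20: 2
32: 3
41: 7
34: 3
45: 6
10: 0
38: 2
40: 3
39: 2
18: 0
31: 0
Current total: 2 + 3 + 7 + 3 + 6 + 0 + 2 + 3 + 2 + 0 + 0 = 28
Shortfall: 55 − 28 = 27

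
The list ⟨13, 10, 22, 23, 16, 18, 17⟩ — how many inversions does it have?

Count, for each position, how many later elements it exceeds:
13: 1
10: 0
22: 3
23: 3
16: 0
18: 1
17: 0
Sum: 1 + 0 + 3 + 3 + 0 + 1 + 0 = 8

8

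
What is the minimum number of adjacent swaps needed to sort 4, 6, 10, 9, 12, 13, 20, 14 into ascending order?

2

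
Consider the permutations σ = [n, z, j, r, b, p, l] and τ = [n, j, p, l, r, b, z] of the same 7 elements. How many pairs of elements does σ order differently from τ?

9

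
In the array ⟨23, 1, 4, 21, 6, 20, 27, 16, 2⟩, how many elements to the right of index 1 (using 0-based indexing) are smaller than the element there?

0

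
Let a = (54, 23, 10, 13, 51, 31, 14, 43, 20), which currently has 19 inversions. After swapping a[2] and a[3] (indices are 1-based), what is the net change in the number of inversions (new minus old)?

-1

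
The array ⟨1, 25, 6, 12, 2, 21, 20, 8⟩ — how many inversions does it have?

12

For each element, count later entries that are smaller:
1 → none → 0
25 → 6, 12, 2, 21, 20, 8 → 6
6 → 2 → 1
12 → 2, 8 → 2
2 → none → 0
21 → 20, 8 → 2
20 → 8 → 1
8 → none → 0
Sum: 0 + 6 + 1 + 2 + 0 + 2 + 1 + 0 = 12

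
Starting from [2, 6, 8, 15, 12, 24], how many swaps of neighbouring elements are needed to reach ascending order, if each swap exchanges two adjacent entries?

1

Minimum adjacent swaps = number of inversions (each swap of adjacent out-of-order elements removes one inversion and no swap can remove more).
Count inversions — for each element, later elements that are smaller:
2: none → 0
6: none → 0
8: none → 0
15: 12 → 1
12: none → 0
24: none → 0
Total inversions: 0 + 0 + 0 + 1 + 0 + 0 = 1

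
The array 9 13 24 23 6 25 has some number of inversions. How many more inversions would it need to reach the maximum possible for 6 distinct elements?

10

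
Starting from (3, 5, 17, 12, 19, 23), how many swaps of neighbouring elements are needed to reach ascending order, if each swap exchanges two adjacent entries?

Minimum adjacent swaps = number of inversions (each swap of adjacent out-of-order elements removes one inversion and no swap can remove more).
Count inversions — for each element, later elements that are smaller:
3: none → 0
5: none → 0
17: 12 → 1
12: none → 0
19: none → 0
23: none → 0
Total inversions: 0 + 0 + 1 + 0 + 0 + 0 = 1

There is 1 swap.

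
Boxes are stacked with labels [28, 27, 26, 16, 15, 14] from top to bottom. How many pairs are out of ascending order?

Count, for each position, how many later elements it exceeds:
28: 5
27: 4
26: 3
16: 2
15: 1
14: 0
Sum: 5 + 4 + 3 + 2 + 1 + 0 = 15

15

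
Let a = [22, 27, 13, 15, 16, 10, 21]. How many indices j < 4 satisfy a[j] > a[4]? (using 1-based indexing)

The element at index 4 is 15.
Elements before it: 22, 27, 13
Those larger than 15: 22, 27

2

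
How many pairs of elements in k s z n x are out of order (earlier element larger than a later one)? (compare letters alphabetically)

3 inversions

Out-of-order index pairs (1-indexed):
(2,4): s > n
(3,4): z > n
(3,5): z > x
That's 3 pairs.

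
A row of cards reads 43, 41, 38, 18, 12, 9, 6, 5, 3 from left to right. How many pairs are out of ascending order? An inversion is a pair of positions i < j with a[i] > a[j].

Element-by-element contributions:
43 → 41, 38, 18, 12, 9, 6, 5, 3 → 8
41 → 38, 18, 12, 9, 6, 5, 3 → 7
38 → 18, 12, 9, 6, 5, 3 → 6
18 → 12, 9, 6, 5, 3 → 5
12 → 9, 6, 5, 3 → 4
9 → 6, 5, 3 → 3
6 → 5, 3 → 2
5 → 3 → 1
3 → none → 0
Sum: 8 + 7 + 6 + 5 + 4 + 3 + 2 + 1 + 0 = 36

36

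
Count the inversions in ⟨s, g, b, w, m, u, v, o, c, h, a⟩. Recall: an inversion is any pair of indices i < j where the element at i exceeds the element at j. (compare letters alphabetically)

34 inversions

Count, for each position, how many later elements it exceeds:
s: 7
g: 3
b: 1
w: 7
m: 3
u: 4
v: 4
o: 3
c: 1
h: 1
a: 0
Sum: 7 + 3 + 1 + 7 + 3 + 4 + 4 + 3 + 1 + 1 + 0 = 34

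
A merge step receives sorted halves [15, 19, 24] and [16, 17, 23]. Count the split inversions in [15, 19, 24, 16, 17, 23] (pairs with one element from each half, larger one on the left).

Count, for every r in R, how many entries of L exceed r:
r = 16: 19, 24 → 2
r = 17: 19, 24 → 2
r = 23: 24 → 1
Cross-inversions: 2 + 2 + 1 = 5

5 cross-inversions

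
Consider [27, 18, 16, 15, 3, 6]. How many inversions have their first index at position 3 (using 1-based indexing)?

3

The element at index 3 is 16.
Elements after it: 15, 3, 6
Those smaller than 16: 15, 3, 6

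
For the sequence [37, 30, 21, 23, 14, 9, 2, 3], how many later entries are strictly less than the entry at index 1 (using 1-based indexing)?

7

The element at index 1 is 37.
Elements after it: 30, 21, 23, 14, 9, 2, 3
Those smaller than 37: 30, 21, 23, 14, 9, 2, 3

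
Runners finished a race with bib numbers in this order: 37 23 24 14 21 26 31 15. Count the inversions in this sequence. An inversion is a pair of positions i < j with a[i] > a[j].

Element-by-element contributions:
37: 7
23: 3
24: 3
14: 0
21: 1
26: 1
31: 1
15: 0
Sum: 7 + 3 + 3 + 0 + 1 + 1 + 1 + 0 = 16

Inversions: 16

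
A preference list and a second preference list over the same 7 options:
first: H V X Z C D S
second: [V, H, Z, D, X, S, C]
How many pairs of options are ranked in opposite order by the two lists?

5 pairs

Assign each item its position (1..7) in the first ordering, then rewrite the second ordering as that position sequence:
positions: H→1, V→2, X→3, Z→4, C→5, D→6, S→7
second ordering as positions: [2, 1, 4, 6, 3, 7, 5]
Discordant pairs = inversions in this position sequence.
2: 1 → 1
1: 0
4: 3 → 1
6: 3, 5 → 2
3: 0
7: 5 → 1
5: 0
Total: 1 + 0 + 1 + 2 + 0 + 1 + 0 = 5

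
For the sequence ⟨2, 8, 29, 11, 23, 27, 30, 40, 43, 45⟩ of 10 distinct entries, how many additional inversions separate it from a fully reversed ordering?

42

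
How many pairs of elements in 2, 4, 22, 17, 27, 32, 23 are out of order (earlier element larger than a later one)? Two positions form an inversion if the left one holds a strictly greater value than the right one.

Inversion pairs (indices are 1-based):
(3,4): 22 > 17
(5,7): 27 > 23
(6,7): 32 > 23
That's 3 pairs.

3 out-of-order pairs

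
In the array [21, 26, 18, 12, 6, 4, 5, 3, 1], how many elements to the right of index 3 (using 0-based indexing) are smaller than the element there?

5

The element at index 3 is 12.
Elements after it: 6, 4, 5, 3, 1
Those smaller than 12: 6, 4, 5, 3, 1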